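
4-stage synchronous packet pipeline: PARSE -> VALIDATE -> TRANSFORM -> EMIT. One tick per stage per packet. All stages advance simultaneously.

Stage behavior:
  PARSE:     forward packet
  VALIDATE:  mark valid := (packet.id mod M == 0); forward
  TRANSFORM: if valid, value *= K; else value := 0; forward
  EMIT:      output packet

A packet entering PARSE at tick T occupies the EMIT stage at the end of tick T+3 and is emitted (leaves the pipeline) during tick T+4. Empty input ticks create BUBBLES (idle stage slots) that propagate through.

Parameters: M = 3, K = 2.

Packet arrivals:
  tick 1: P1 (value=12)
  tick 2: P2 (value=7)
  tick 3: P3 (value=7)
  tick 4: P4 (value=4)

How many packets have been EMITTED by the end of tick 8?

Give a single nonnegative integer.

Tick 1: [PARSE:P1(v=12,ok=F), VALIDATE:-, TRANSFORM:-, EMIT:-] out:-; in:P1
Tick 2: [PARSE:P2(v=7,ok=F), VALIDATE:P1(v=12,ok=F), TRANSFORM:-, EMIT:-] out:-; in:P2
Tick 3: [PARSE:P3(v=7,ok=F), VALIDATE:P2(v=7,ok=F), TRANSFORM:P1(v=0,ok=F), EMIT:-] out:-; in:P3
Tick 4: [PARSE:P4(v=4,ok=F), VALIDATE:P3(v=7,ok=T), TRANSFORM:P2(v=0,ok=F), EMIT:P1(v=0,ok=F)] out:-; in:P4
Tick 5: [PARSE:-, VALIDATE:P4(v=4,ok=F), TRANSFORM:P3(v=14,ok=T), EMIT:P2(v=0,ok=F)] out:P1(v=0); in:-
Tick 6: [PARSE:-, VALIDATE:-, TRANSFORM:P4(v=0,ok=F), EMIT:P3(v=14,ok=T)] out:P2(v=0); in:-
Tick 7: [PARSE:-, VALIDATE:-, TRANSFORM:-, EMIT:P4(v=0,ok=F)] out:P3(v=14); in:-
Tick 8: [PARSE:-, VALIDATE:-, TRANSFORM:-, EMIT:-] out:P4(v=0); in:-
Emitted by tick 8: ['P1', 'P2', 'P3', 'P4']

Answer: 4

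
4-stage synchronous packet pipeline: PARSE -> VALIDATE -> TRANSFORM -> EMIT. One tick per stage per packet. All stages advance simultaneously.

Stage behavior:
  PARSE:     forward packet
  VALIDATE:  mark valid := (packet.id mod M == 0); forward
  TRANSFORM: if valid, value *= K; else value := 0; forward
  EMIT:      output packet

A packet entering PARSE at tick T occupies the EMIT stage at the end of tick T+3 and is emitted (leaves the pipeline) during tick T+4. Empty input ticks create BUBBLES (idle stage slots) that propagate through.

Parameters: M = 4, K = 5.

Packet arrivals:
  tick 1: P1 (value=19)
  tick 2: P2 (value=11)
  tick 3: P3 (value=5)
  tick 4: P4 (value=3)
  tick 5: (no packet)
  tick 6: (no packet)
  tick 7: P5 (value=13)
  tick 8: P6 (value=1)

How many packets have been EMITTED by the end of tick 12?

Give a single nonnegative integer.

Tick 1: [PARSE:P1(v=19,ok=F), VALIDATE:-, TRANSFORM:-, EMIT:-] out:-; in:P1
Tick 2: [PARSE:P2(v=11,ok=F), VALIDATE:P1(v=19,ok=F), TRANSFORM:-, EMIT:-] out:-; in:P2
Tick 3: [PARSE:P3(v=5,ok=F), VALIDATE:P2(v=11,ok=F), TRANSFORM:P1(v=0,ok=F), EMIT:-] out:-; in:P3
Tick 4: [PARSE:P4(v=3,ok=F), VALIDATE:P3(v=5,ok=F), TRANSFORM:P2(v=0,ok=F), EMIT:P1(v=0,ok=F)] out:-; in:P4
Tick 5: [PARSE:-, VALIDATE:P4(v=3,ok=T), TRANSFORM:P3(v=0,ok=F), EMIT:P2(v=0,ok=F)] out:P1(v=0); in:-
Tick 6: [PARSE:-, VALIDATE:-, TRANSFORM:P4(v=15,ok=T), EMIT:P3(v=0,ok=F)] out:P2(v=0); in:-
Tick 7: [PARSE:P5(v=13,ok=F), VALIDATE:-, TRANSFORM:-, EMIT:P4(v=15,ok=T)] out:P3(v=0); in:P5
Tick 8: [PARSE:P6(v=1,ok=F), VALIDATE:P5(v=13,ok=F), TRANSFORM:-, EMIT:-] out:P4(v=15); in:P6
Tick 9: [PARSE:-, VALIDATE:P6(v=1,ok=F), TRANSFORM:P5(v=0,ok=F), EMIT:-] out:-; in:-
Tick 10: [PARSE:-, VALIDATE:-, TRANSFORM:P6(v=0,ok=F), EMIT:P5(v=0,ok=F)] out:-; in:-
Tick 11: [PARSE:-, VALIDATE:-, TRANSFORM:-, EMIT:P6(v=0,ok=F)] out:P5(v=0); in:-
Tick 12: [PARSE:-, VALIDATE:-, TRANSFORM:-, EMIT:-] out:P6(v=0); in:-
Emitted by tick 12: ['P1', 'P2', 'P3', 'P4', 'P5', 'P6']

Answer: 6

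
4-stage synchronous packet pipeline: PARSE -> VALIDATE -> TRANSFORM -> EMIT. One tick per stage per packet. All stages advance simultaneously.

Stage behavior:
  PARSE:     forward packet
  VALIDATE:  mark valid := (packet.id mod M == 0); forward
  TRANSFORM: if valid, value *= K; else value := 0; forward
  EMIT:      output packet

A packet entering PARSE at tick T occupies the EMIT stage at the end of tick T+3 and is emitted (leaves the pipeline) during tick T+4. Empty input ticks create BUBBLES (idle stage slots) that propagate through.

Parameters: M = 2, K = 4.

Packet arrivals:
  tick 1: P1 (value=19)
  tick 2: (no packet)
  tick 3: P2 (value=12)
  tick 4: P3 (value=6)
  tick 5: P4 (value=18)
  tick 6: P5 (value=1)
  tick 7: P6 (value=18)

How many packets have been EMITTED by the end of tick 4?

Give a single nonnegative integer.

Answer: 0

Derivation:
Tick 1: [PARSE:P1(v=19,ok=F), VALIDATE:-, TRANSFORM:-, EMIT:-] out:-; in:P1
Tick 2: [PARSE:-, VALIDATE:P1(v=19,ok=F), TRANSFORM:-, EMIT:-] out:-; in:-
Tick 3: [PARSE:P2(v=12,ok=F), VALIDATE:-, TRANSFORM:P1(v=0,ok=F), EMIT:-] out:-; in:P2
Tick 4: [PARSE:P3(v=6,ok=F), VALIDATE:P2(v=12,ok=T), TRANSFORM:-, EMIT:P1(v=0,ok=F)] out:-; in:P3
Emitted by tick 4: []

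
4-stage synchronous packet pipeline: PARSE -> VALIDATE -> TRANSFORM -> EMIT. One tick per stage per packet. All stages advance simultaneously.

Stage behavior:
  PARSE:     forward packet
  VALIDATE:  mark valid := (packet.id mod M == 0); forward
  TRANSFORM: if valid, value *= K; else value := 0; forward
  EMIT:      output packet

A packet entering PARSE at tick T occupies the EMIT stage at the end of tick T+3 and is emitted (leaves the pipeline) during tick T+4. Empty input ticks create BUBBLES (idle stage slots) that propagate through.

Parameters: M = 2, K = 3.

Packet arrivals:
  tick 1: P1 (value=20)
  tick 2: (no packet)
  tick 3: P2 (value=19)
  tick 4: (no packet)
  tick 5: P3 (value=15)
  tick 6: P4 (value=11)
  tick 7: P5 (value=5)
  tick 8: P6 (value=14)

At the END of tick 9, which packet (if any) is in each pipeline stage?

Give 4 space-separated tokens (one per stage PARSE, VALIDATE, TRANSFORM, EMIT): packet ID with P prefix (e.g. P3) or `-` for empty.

Tick 1: [PARSE:P1(v=20,ok=F), VALIDATE:-, TRANSFORM:-, EMIT:-] out:-; in:P1
Tick 2: [PARSE:-, VALIDATE:P1(v=20,ok=F), TRANSFORM:-, EMIT:-] out:-; in:-
Tick 3: [PARSE:P2(v=19,ok=F), VALIDATE:-, TRANSFORM:P1(v=0,ok=F), EMIT:-] out:-; in:P2
Tick 4: [PARSE:-, VALIDATE:P2(v=19,ok=T), TRANSFORM:-, EMIT:P1(v=0,ok=F)] out:-; in:-
Tick 5: [PARSE:P3(v=15,ok=F), VALIDATE:-, TRANSFORM:P2(v=57,ok=T), EMIT:-] out:P1(v=0); in:P3
Tick 6: [PARSE:P4(v=11,ok=F), VALIDATE:P3(v=15,ok=F), TRANSFORM:-, EMIT:P2(v=57,ok=T)] out:-; in:P4
Tick 7: [PARSE:P5(v=5,ok=F), VALIDATE:P4(v=11,ok=T), TRANSFORM:P3(v=0,ok=F), EMIT:-] out:P2(v=57); in:P5
Tick 8: [PARSE:P6(v=14,ok=F), VALIDATE:P5(v=5,ok=F), TRANSFORM:P4(v=33,ok=T), EMIT:P3(v=0,ok=F)] out:-; in:P6
Tick 9: [PARSE:-, VALIDATE:P6(v=14,ok=T), TRANSFORM:P5(v=0,ok=F), EMIT:P4(v=33,ok=T)] out:P3(v=0); in:-
At end of tick 9: ['-', 'P6', 'P5', 'P4']

Answer: - P6 P5 P4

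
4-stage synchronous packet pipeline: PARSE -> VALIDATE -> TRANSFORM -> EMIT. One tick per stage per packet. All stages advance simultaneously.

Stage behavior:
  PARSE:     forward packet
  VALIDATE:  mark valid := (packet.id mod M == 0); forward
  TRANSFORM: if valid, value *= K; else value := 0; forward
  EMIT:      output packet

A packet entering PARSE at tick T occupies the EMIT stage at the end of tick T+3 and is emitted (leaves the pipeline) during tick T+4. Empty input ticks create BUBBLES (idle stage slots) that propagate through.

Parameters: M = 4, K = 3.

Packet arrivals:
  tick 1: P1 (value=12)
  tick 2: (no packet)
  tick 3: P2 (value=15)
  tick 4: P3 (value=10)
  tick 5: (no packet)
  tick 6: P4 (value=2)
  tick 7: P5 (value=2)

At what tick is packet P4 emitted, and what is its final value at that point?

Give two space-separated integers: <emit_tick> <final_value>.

Answer: 10 6

Derivation:
Tick 1: [PARSE:P1(v=12,ok=F), VALIDATE:-, TRANSFORM:-, EMIT:-] out:-; in:P1
Tick 2: [PARSE:-, VALIDATE:P1(v=12,ok=F), TRANSFORM:-, EMIT:-] out:-; in:-
Tick 3: [PARSE:P2(v=15,ok=F), VALIDATE:-, TRANSFORM:P1(v=0,ok=F), EMIT:-] out:-; in:P2
Tick 4: [PARSE:P3(v=10,ok=F), VALIDATE:P2(v=15,ok=F), TRANSFORM:-, EMIT:P1(v=0,ok=F)] out:-; in:P3
Tick 5: [PARSE:-, VALIDATE:P3(v=10,ok=F), TRANSFORM:P2(v=0,ok=F), EMIT:-] out:P1(v=0); in:-
Tick 6: [PARSE:P4(v=2,ok=F), VALIDATE:-, TRANSFORM:P3(v=0,ok=F), EMIT:P2(v=0,ok=F)] out:-; in:P4
Tick 7: [PARSE:P5(v=2,ok=F), VALIDATE:P4(v=2,ok=T), TRANSFORM:-, EMIT:P3(v=0,ok=F)] out:P2(v=0); in:P5
Tick 8: [PARSE:-, VALIDATE:P5(v=2,ok=F), TRANSFORM:P4(v=6,ok=T), EMIT:-] out:P3(v=0); in:-
Tick 9: [PARSE:-, VALIDATE:-, TRANSFORM:P5(v=0,ok=F), EMIT:P4(v=6,ok=T)] out:-; in:-
Tick 10: [PARSE:-, VALIDATE:-, TRANSFORM:-, EMIT:P5(v=0,ok=F)] out:P4(v=6); in:-
Tick 11: [PARSE:-, VALIDATE:-, TRANSFORM:-, EMIT:-] out:P5(v=0); in:-
P4: arrives tick 6, valid=True (id=4, id%4=0), emit tick 10, final value 6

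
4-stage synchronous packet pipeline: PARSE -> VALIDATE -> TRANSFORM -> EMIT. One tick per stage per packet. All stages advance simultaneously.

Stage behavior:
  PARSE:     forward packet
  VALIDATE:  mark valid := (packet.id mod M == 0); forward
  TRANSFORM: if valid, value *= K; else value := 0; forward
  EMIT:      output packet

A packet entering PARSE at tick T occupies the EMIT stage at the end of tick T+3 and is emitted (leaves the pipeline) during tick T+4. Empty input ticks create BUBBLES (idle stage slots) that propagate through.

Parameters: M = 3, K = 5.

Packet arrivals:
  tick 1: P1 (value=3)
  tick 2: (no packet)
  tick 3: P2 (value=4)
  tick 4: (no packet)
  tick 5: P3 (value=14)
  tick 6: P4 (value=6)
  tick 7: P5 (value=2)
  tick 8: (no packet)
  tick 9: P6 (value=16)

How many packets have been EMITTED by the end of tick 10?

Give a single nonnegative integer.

Answer: 4

Derivation:
Tick 1: [PARSE:P1(v=3,ok=F), VALIDATE:-, TRANSFORM:-, EMIT:-] out:-; in:P1
Tick 2: [PARSE:-, VALIDATE:P1(v=3,ok=F), TRANSFORM:-, EMIT:-] out:-; in:-
Tick 3: [PARSE:P2(v=4,ok=F), VALIDATE:-, TRANSFORM:P1(v=0,ok=F), EMIT:-] out:-; in:P2
Tick 4: [PARSE:-, VALIDATE:P2(v=4,ok=F), TRANSFORM:-, EMIT:P1(v=0,ok=F)] out:-; in:-
Tick 5: [PARSE:P3(v=14,ok=F), VALIDATE:-, TRANSFORM:P2(v=0,ok=F), EMIT:-] out:P1(v=0); in:P3
Tick 6: [PARSE:P4(v=6,ok=F), VALIDATE:P3(v=14,ok=T), TRANSFORM:-, EMIT:P2(v=0,ok=F)] out:-; in:P4
Tick 7: [PARSE:P5(v=2,ok=F), VALIDATE:P4(v=6,ok=F), TRANSFORM:P3(v=70,ok=T), EMIT:-] out:P2(v=0); in:P5
Tick 8: [PARSE:-, VALIDATE:P5(v=2,ok=F), TRANSFORM:P4(v=0,ok=F), EMIT:P3(v=70,ok=T)] out:-; in:-
Tick 9: [PARSE:P6(v=16,ok=F), VALIDATE:-, TRANSFORM:P5(v=0,ok=F), EMIT:P4(v=0,ok=F)] out:P3(v=70); in:P6
Tick 10: [PARSE:-, VALIDATE:P6(v=16,ok=T), TRANSFORM:-, EMIT:P5(v=0,ok=F)] out:P4(v=0); in:-
Emitted by tick 10: ['P1', 'P2', 'P3', 'P4']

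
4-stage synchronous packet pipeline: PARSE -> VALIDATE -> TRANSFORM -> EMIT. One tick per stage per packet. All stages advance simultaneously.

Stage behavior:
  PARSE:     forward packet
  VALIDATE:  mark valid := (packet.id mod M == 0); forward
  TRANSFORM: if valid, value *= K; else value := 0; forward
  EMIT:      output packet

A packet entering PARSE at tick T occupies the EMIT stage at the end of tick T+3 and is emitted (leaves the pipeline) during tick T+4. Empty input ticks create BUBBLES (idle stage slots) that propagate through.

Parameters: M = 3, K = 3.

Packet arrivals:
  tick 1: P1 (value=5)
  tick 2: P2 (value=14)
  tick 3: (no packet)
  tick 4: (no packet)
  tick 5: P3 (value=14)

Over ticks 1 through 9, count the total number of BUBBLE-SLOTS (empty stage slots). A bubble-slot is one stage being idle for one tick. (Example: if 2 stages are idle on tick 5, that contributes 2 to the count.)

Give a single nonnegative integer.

Answer: 24

Derivation:
Tick 1: [PARSE:P1(v=5,ok=F), VALIDATE:-, TRANSFORM:-, EMIT:-] out:-; bubbles=3
Tick 2: [PARSE:P2(v=14,ok=F), VALIDATE:P1(v=5,ok=F), TRANSFORM:-, EMIT:-] out:-; bubbles=2
Tick 3: [PARSE:-, VALIDATE:P2(v=14,ok=F), TRANSFORM:P1(v=0,ok=F), EMIT:-] out:-; bubbles=2
Tick 4: [PARSE:-, VALIDATE:-, TRANSFORM:P2(v=0,ok=F), EMIT:P1(v=0,ok=F)] out:-; bubbles=2
Tick 5: [PARSE:P3(v=14,ok=F), VALIDATE:-, TRANSFORM:-, EMIT:P2(v=0,ok=F)] out:P1(v=0); bubbles=2
Tick 6: [PARSE:-, VALIDATE:P3(v=14,ok=T), TRANSFORM:-, EMIT:-] out:P2(v=0); bubbles=3
Tick 7: [PARSE:-, VALIDATE:-, TRANSFORM:P3(v=42,ok=T), EMIT:-] out:-; bubbles=3
Tick 8: [PARSE:-, VALIDATE:-, TRANSFORM:-, EMIT:P3(v=42,ok=T)] out:-; bubbles=3
Tick 9: [PARSE:-, VALIDATE:-, TRANSFORM:-, EMIT:-] out:P3(v=42); bubbles=4
Total bubble-slots: 24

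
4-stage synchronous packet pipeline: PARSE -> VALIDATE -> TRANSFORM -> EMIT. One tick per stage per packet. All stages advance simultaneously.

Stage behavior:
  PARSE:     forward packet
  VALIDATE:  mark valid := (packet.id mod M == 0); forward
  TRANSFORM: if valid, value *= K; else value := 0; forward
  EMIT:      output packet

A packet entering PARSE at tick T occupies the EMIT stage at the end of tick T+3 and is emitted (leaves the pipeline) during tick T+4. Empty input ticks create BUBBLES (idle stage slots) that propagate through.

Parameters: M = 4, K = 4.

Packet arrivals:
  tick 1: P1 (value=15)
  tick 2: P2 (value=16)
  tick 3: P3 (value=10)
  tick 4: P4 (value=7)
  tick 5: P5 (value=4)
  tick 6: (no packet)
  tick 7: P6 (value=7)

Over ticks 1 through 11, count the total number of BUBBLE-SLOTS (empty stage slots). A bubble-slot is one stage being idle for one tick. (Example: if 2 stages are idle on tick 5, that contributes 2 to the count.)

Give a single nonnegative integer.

Tick 1: [PARSE:P1(v=15,ok=F), VALIDATE:-, TRANSFORM:-, EMIT:-] out:-; bubbles=3
Tick 2: [PARSE:P2(v=16,ok=F), VALIDATE:P1(v=15,ok=F), TRANSFORM:-, EMIT:-] out:-; bubbles=2
Tick 3: [PARSE:P3(v=10,ok=F), VALIDATE:P2(v=16,ok=F), TRANSFORM:P1(v=0,ok=F), EMIT:-] out:-; bubbles=1
Tick 4: [PARSE:P4(v=7,ok=F), VALIDATE:P3(v=10,ok=F), TRANSFORM:P2(v=0,ok=F), EMIT:P1(v=0,ok=F)] out:-; bubbles=0
Tick 5: [PARSE:P5(v=4,ok=F), VALIDATE:P4(v=7,ok=T), TRANSFORM:P3(v=0,ok=F), EMIT:P2(v=0,ok=F)] out:P1(v=0); bubbles=0
Tick 6: [PARSE:-, VALIDATE:P5(v=4,ok=F), TRANSFORM:P4(v=28,ok=T), EMIT:P3(v=0,ok=F)] out:P2(v=0); bubbles=1
Tick 7: [PARSE:P6(v=7,ok=F), VALIDATE:-, TRANSFORM:P5(v=0,ok=F), EMIT:P4(v=28,ok=T)] out:P3(v=0); bubbles=1
Tick 8: [PARSE:-, VALIDATE:P6(v=7,ok=F), TRANSFORM:-, EMIT:P5(v=0,ok=F)] out:P4(v=28); bubbles=2
Tick 9: [PARSE:-, VALIDATE:-, TRANSFORM:P6(v=0,ok=F), EMIT:-] out:P5(v=0); bubbles=3
Tick 10: [PARSE:-, VALIDATE:-, TRANSFORM:-, EMIT:P6(v=0,ok=F)] out:-; bubbles=3
Tick 11: [PARSE:-, VALIDATE:-, TRANSFORM:-, EMIT:-] out:P6(v=0); bubbles=4
Total bubble-slots: 20

Answer: 20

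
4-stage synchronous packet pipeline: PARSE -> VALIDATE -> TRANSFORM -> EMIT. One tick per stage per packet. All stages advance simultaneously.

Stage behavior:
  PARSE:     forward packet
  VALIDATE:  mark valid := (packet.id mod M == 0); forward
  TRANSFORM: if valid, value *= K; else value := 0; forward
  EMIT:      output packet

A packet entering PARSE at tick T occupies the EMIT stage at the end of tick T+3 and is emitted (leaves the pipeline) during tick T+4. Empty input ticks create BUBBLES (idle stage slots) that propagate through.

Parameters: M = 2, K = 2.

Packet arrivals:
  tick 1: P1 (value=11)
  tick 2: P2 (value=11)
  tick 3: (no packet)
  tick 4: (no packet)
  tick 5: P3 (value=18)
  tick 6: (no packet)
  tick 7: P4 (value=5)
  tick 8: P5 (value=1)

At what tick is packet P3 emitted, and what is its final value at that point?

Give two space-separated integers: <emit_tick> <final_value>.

Answer: 9 0

Derivation:
Tick 1: [PARSE:P1(v=11,ok=F), VALIDATE:-, TRANSFORM:-, EMIT:-] out:-; in:P1
Tick 2: [PARSE:P2(v=11,ok=F), VALIDATE:P1(v=11,ok=F), TRANSFORM:-, EMIT:-] out:-; in:P2
Tick 3: [PARSE:-, VALIDATE:P2(v=11,ok=T), TRANSFORM:P1(v=0,ok=F), EMIT:-] out:-; in:-
Tick 4: [PARSE:-, VALIDATE:-, TRANSFORM:P2(v=22,ok=T), EMIT:P1(v=0,ok=F)] out:-; in:-
Tick 5: [PARSE:P3(v=18,ok=F), VALIDATE:-, TRANSFORM:-, EMIT:P2(v=22,ok=T)] out:P1(v=0); in:P3
Tick 6: [PARSE:-, VALIDATE:P3(v=18,ok=F), TRANSFORM:-, EMIT:-] out:P2(v=22); in:-
Tick 7: [PARSE:P4(v=5,ok=F), VALIDATE:-, TRANSFORM:P3(v=0,ok=F), EMIT:-] out:-; in:P4
Tick 8: [PARSE:P5(v=1,ok=F), VALIDATE:P4(v=5,ok=T), TRANSFORM:-, EMIT:P3(v=0,ok=F)] out:-; in:P5
Tick 9: [PARSE:-, VALIDATE:P5(v=1,ok=F), TRANSFORM:P4(v=10,ok=T), EMIT:-] out:P3(v=0); in:-
Tick 10: [PARSE:-, VALIDATE:-, TRANSFORM:P5(v=0,ok=F), EMIT:P4(v=10,ok=T)] out:-; in:-
Tick 11: [PARSE:-, VALIDATE:-, TRANSFORM:-, EMIT:P5(v=0,ok=F)] out:P4(v=10); in:-
Tick 12: [PARSE:-, VALIDATE:-, TRANSFORM:-, EMIT:-] out:P5(v=0); in:-
P3: arrives tick 5, valid=False (id=3, id%2=1), emit tick 9, final value 0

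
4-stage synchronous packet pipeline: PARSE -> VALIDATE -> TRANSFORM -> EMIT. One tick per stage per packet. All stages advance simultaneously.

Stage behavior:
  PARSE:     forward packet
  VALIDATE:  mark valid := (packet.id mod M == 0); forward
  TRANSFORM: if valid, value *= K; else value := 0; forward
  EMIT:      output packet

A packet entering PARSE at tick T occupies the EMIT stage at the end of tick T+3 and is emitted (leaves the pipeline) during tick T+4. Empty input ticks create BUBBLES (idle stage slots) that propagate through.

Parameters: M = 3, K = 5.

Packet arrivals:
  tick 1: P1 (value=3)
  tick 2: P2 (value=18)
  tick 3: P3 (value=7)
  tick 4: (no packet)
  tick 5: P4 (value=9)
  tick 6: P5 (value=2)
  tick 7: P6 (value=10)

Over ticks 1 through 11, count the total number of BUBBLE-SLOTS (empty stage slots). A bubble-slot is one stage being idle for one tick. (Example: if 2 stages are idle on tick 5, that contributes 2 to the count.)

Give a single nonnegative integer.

Answer: 20

Derivation:
Tick 1: [PARSE:P1(v=3,ok=F), VALIDATE:-, TRANSFORM:-, EMIT:-] out:-; bubbles=3
Tick 2: [PARSE:P2(v=18,ok=F), VALIDATE:P1(v=3,ok=F), TRANSFORM:-, EMIT:-] out:-; bubbles=2
Tick 3: [PARSE:P3(v=7,ok=F), VALIDATE:P2(v=18,ok=F), TRANSFORM:P1(v=0,ok=F), EMIT:-] out:-; bubbles=1
Tick 4: [PARSE:-, VALIDATE:P3(v=7,ok=T), TRANSFORM:P2(v=0,ok=F), EMIT:P1(v=0,ok=F)] out:-; bubbles=1
Tick 5: [PARSE:P4(v=9,ok=F), VALIDATE:-, TRANSFORM:P3(v=35,ok=T), EMIT:P2(v=0,ok=F)] out:P1(v=0); bubbles=1
Tick 6: [PARSE:P5(v=2,ok=F), VALIDATE:P4(v=9,ok=F), TRANSFORM:-, EMIT:P3(v=35,ok=T)] out:P2(v=0); bubbles=1
Tick 7: [PARSE:P6(v=10,ok=F), VALIDATE:P5(v=2,ok=F), TRANSFORM:P4(v=0,ok=F), EMIT:-] out:P3(v=35); bubbles=1
Tick 8: [PARSE:-, VALIDATE:P6(v=10,ok=T), TRANSFORM:P5(v=0,ok=F), EMIT:P4(v=0,ok=F)] out:-; bubbles=1
Tick 9: [PARSE:-, VALIDATE:-, TRANSFORM:P6(v=50,ok=T), EMIT:P5(v=0,ok=F)] out:P4(v=0); bubbles=2
Tick 10: [PARSE:-, VALIDATE:-, TRANSFORM:-, EMIT:P6(v=50,ok=T)] out:P5(v=0); bubbles=3
Tick 11: [PARSE:-, VALIDATE:-, TRANSFORM:-, EMIT:-] out:P6(v=50); bubbles=4
Total bubble-slots: 20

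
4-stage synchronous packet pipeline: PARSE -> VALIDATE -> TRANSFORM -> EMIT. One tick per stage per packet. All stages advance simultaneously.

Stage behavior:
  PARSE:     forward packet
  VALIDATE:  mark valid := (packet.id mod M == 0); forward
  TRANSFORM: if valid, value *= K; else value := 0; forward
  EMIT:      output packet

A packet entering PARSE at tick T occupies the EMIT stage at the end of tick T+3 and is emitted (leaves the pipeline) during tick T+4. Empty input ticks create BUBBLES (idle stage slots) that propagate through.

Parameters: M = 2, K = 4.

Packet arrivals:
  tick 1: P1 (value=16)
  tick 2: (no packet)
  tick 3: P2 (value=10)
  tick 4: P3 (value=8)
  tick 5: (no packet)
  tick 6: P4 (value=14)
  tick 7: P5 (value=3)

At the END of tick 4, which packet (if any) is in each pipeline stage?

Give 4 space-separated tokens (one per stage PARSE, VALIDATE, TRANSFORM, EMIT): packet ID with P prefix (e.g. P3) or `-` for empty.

Tick 1: [PARSE:P1(v=16,ok=F), VALIDATE:-, TRANSFORM:-, EMIT:-] out:-; in:P1
Tick 2: [PARSE:-, VALIDATE:P1(v=16,ok=F), TRANSFORM:-, EMIT:-] out:-; in:-
Tick 3: [PARSE:P2(v=10,ok=F), VALIDATE:-, TRANSFORM:P1(v=0,ok=F), EMIT:-] out:-; in:P2
Tick 4: [PARSE:P3(v=8,ok=F), VALIDATE:P2(v=10,ok=T), TRANSFORM:-, EMIT:P1(v=0,ok=F)] out:-; in:P3
At end of tick 4: ['P3', 'P2', '-', 'P1']

Answer: P3 P2 - P1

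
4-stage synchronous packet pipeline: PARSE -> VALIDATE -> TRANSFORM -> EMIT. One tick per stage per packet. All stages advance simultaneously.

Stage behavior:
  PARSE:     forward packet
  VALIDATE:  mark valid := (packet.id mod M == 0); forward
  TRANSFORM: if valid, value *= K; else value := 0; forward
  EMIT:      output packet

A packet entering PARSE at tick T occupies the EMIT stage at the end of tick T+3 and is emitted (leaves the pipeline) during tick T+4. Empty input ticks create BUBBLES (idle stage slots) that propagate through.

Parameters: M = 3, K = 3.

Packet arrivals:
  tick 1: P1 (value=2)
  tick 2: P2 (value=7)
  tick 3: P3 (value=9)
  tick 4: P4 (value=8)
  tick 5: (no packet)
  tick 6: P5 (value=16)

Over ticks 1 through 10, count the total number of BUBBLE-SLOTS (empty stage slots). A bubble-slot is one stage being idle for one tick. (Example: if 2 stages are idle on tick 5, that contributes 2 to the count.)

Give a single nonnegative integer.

Answer: 20

Derivation:
Tick 1: [PARSE:P1(v=2,ok=F), VALIDATE:-, TRANSFORM:-, EMIT:-] out:-; bubbles=3
Tick 2: [PARSE:P2(v=7,ok=F), VALIDATE:P1(v=2,ok=F), TRANSFORM:-, EMIT:-] out:-; bubbles=2
Tick 3: [PARSE:P3(v=9,ok=F), VALIDATE:P2(v=7,ok=F), TRANSFORM:P1(v=0,ok=F), EMIT:-] out:-; bubbles=1
Tick 4: [PARSE:P4(v=8,ok=F), VALIDATE:P3(v=9,ok=T), TRANSFORM:P2(v=0,ok=F), EMIT:P1(v=0,ok=F)] out:-; bubbles=0
Tick 5: [PARSE:-, VALIDATE:P4(v=8,ok=F), TRANSFORM:P3(v=27,ok=T), EMIT:P2(v=0,ok=F)] out:P1(v=0); bubbles=1
Tick 6: [PARSE:P5(v=16,ok=F), VALIDATE:-, TRANSFORM:P4(v=0,ok=F), EMIT:P3(v=27,ok=T)] out:P2(v=0); bubbles=1
Tick 7: [PARSE:-, VALIDATE:P5(v=16,ok=F), TRANSFORM:-, EMIT:P4(v=0,ok=F)] out:P3(v=27); bubbles=2
Tick 8: [PARSE:-, VALIDATE:-, TRANSFORM:P5(v=0,ok=F), EMIT:-] out:P4(v=0); bubbles=3
Tick 9: [PARSE:-, VALIDATE:-, TRANSFORM:-, EMIT:P5(v=0,ok=F)] out:-; bubbles=3
Tick 10: [PARSE:-, VALIDATE:-, TRANSFORM:-, EMIT:-] out:P5(v=0); bubbles=4
Total bubble-slots: 20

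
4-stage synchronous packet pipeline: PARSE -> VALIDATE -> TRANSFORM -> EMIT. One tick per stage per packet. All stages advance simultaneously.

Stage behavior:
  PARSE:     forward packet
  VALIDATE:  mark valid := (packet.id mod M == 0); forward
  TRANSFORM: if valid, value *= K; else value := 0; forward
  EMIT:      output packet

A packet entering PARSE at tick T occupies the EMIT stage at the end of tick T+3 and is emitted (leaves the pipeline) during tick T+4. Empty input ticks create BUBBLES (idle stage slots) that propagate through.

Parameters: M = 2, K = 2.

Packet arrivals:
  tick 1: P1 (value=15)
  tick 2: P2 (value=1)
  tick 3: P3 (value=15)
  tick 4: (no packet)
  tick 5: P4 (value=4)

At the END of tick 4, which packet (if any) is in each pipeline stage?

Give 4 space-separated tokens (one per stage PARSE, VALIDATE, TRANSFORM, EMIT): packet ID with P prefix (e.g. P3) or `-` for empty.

Answer: - P3 P2 P1

Derivation:
Tick 1: [PARSE:P1(v=15,ok=F), VALIDATE:-, TRANSFORM:-, EMIT:-] out:-; in:P1
Tick 2: [PARSE:P2(v=1,ok=F), VALIDATE:P1(v=15,ok=F), TRANSFORM:-, EMIT:-] out:-; in:P2
Tick 3: [PARSE:P3(v=15,ok=F), VALIDATE:P2(v=1,ok=T), TRANSFORM:P1(v=0,ok=F), EMIT:-] out:-; in:P3
Tick 4: [PARSE:-, VALIDATE:P3(v=15,ok=F), TRANSFORM:P2(v=2,ok=T), EMIT:P1(v=0,ok=F)] out:-; in:-
At end of tick 4: ['-', 'P3', 'P2', 'P1']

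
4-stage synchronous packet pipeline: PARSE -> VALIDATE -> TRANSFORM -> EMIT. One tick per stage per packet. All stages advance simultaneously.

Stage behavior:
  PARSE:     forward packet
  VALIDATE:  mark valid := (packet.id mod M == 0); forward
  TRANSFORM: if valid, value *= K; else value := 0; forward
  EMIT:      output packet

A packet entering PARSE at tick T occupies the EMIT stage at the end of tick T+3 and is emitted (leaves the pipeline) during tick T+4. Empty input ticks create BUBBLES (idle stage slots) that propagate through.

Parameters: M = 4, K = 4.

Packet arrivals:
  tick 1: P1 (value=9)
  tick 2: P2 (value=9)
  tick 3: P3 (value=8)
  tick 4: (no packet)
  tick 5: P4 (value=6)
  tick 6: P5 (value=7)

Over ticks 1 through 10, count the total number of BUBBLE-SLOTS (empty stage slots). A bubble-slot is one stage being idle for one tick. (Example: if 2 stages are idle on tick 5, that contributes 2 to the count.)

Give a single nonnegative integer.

Tick 1: [PARSE:P1(v=9,ok=F), VALIDATE:-, TRANSFORM:-, EMIT:-] out:-; bubbles=3
Tick 2: [PARSE:P2(v=9,ok=F), VALIDATE:P1(v=9,ok=F), TRANSFORM:-, EMIT:-] out:-; bubbles=2
Tick 3: [PARSE:P3(v=8,ok=F), VALIDATE:P2(v=9,ok=F), TRANSFORM:P1(v=0,ok=F), EMIT:-] out:-; bubbles=1
Tick 4: [PARSE:-, VALIDATE:P3(v=8,ok=F), TRANSFORM:P2(v=0,ok=F), EMIT:P1(v=0,ok=F)] out:-; bubbles=1
Tick 5: [PARSE:P4(v=6,ok=F), VALIDATE:-, TRANSFORM:P3(v=0,ok=F), EMIT:P2(v=0,ok=F)] out:P1(v=0); bubbles=1
Tick 6: [PARSE:P5(v=7,ok=F), VALIDATE:P4(v=6,ok=T), TRANSFORM:-, EMIT:P3(v=0,ok=F)] out:P2(v=0); bubbles=1
Tick 7: [PARSE:-, VALIDATE:P5(v=7,ok=F), TRANSFORM:P4(v=24,ok=T), EMIT:-] out:P3(v=0); bubbles=2
Tick 8: [PARSE:-, VALIDATE:-, TRANSFORM:P5(v=0,ok=F), EMIT:P4(v=24,ok=T)] out:-; bubbles=2
Tick 9: [PARSE:-, VALIDATE:-, TRANSFORM:-, EMIT:P5(v=0,ok=F)] out:P4(v=24); bubbles=3
Tick 10: [PARSE:-, VALIDATE:-, TRANSFORM:-, EMIT:-] out:P5(v=0); bubbles=4
Total bubble-slots: 20

Answer: 20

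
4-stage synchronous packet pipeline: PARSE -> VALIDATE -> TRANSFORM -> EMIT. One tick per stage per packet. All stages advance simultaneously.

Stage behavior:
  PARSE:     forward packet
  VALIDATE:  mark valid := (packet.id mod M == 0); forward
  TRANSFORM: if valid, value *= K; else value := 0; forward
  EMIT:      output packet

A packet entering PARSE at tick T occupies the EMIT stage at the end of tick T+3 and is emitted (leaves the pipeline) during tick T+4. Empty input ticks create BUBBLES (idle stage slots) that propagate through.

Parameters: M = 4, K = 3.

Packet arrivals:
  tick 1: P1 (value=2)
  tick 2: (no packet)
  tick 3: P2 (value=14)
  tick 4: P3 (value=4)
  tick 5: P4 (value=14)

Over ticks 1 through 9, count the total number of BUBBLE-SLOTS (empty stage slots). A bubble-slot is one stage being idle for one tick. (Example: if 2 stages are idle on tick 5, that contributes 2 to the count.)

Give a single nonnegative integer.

Tick 1: [PARSE:P1(v=2,ok=F), VALIDATE:-, TRANSFORM:-, EMIT:-] out:-; bubbles=3
Tick 2: [PARSE:-, VALIDATE:P1(v=2,ok=F), TRANSFORM:-, EMIT:-] out:-; bubbles=3
Tick 3: [PARSE:P2(v=14,ok=F), VALIDATE:-, TRANSFORM:P1(v=0,ok=F), EMIT:-] out:-; bubbles=2
Tick 4: [PARSE:P3(v=4,ok=F), VALIDATE:P2(v=14,ok=F), TRANSFORM:-, EMIT:P1(v=0,ok=F)] out:-; bubbles=1
Tick 5: [PARSE:P4(v=14,ok=F), VALIDATE:P3(v=4,ok=F), TRANSFORM:P2(v=0,ok=F), EMIT:-] out:P1(v=0); bubbles=1
Tick 6: [PARSE:-, VALIDATE:P4(v=14,ok=T), TRANSFORM:P3(v=0,ok=F), EMIT:P2(v=0,ok=F)] out:-; bubbles=1
Tick 7: [PARSE:-, VALIDATE:-, TRANSFORM:P4(v=42,ok=T), EMIT:P3(v=0,ok=F)] out:P2(v=0); bubbles=2
Tick 8: [PARSE:-, VALIDATE:-, TRANSFORM:-, EMIT:P4(v=42,ok=T)] out:P3(v=0); bubbles=3
Tick 9: [PARSE:-, VALIDATE:-, TRANSFORM:-, EMIT:-] out:P4(v=42); bubbles=4
Total bubble-slots: 20

Answer: 20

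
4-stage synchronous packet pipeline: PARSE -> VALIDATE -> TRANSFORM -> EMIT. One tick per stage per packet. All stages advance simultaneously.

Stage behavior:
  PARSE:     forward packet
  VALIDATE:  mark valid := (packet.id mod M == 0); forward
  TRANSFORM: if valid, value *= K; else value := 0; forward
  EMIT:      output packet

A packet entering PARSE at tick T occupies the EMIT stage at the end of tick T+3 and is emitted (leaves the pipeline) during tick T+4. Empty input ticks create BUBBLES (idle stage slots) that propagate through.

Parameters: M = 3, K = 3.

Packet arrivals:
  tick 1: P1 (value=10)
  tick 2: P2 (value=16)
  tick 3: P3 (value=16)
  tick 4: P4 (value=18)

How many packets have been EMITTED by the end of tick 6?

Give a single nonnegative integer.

Tick 1: [PARSE:P1(v=10,ok=F), VALIDATE:-, TRANSFORM:-, EMIT:-] out:-; in:P1
Tick 2: [PARSE:P2(v=16,ok=F), VALIDATE:P1(v=10,ok=F), TRANSFORM:-, EMIT:-] out:-; in:P2
Tick 3: [PARSE:P3(v=16,ok=F), VALIDATE:P2(v=16,ok=F), TRANSFORM:P1(v=0,ok=F), EMIT:-] out:-; in:P3
Tick 4: [PARSE:P4(v=18,ok=F), VALIDATE:P3(v=16,ok=T), TRANSFORM:P2(v=0,ok=F), EMIT:P1(v=0,ok=F)] out:-; in:P4
Tick 5: [PARSE:-, VALIDATE:P4(v=18,ok=F), TRANSFORM:P3(v=48,ok=T), EMIT:P2(v=0,ok=F)] out:P1(v=0); in:-
Tick 6: [PARSE:-, VALIDATE:-, TRANSFORM:P4(v=0,ok=F), EMIT:P3(v=48,ok=T)] out:P2(v=0); in:-
Emitted by tick 6: ['P1', 'P2']

Answer: 2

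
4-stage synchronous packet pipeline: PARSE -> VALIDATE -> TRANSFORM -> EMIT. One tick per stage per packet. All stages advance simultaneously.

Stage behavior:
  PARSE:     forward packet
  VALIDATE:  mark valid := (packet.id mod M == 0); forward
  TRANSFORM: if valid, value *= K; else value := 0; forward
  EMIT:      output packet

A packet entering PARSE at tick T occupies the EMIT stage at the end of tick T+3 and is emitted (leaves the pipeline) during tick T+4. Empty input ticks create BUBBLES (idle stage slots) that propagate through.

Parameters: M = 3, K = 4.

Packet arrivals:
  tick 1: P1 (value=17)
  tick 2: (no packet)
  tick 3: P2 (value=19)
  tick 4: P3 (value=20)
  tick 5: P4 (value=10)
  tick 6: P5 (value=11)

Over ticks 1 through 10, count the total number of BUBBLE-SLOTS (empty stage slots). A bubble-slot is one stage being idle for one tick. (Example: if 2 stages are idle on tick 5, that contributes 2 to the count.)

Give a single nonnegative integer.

Tick 1: [PARSE:P1(v=17,ok=F), VALIDATE:-, TRANSFORM:-, EMIT:-] out:-; bubbles=3
Tick 2: [PARSE:-, VALIDATE:P1(v=17,ok=F), TRANSFORM:-, EMIT:-] out:-; bubbles=3
Tick 3: [PARSE:P2(v=19,ok=F), VALIDATE:-, TRANSFORM:P1(v=0,ok=F), EMIT:-] out:-; bubbles=2
Tick 4: [PARSE:P3(v=20,ok=F), VALIDATE:P2(v=19,ok=F), TRANSFORM:-, EMIT:P1(v=0,ok=F)] out:-; bubbles=1
Tick 5: [PARSE:P4(v=10,ok=F), VALIDATE:P3(v=20,ok=T), TRANSFORM:P2(v=0,ok=F), EMIT:-] out:P1(v=0); bubbles=1
Tick 6: [PARSE:P5(v=11,ok=F), VALIDATE:P4(v=10,ok=F), TRANSFORM:P3(v=80,ok=T), EMIT:P2(v=0,ok=F)] out:-; bubbles=0
Tick 7: [PARSE:-, VALIDATE:P5(v=11,ok=F), TRANSFORM:P4(v=0,ok=F), EMIT:P3(v=80,ok=T)] out:P2(v=0); bubbles=1
Tick 8: [PARSE:-, VALIDATE:-, TRANSFORM:P5(v=0,ok=F), EMIT:P4(v=0,ok=F)] out:P3(v=80); bubbles=2
Tick 9: [PARSE:-, VALIDATE:-, TRANSFORM:-, EMIT:P5(v=0,ok=F)] out:P4(v=0); bubbles=3
Tick 10: [PARSE:-, VALIDATE:-, TRANSFORM:-, EMIT:-] out:P5(v=0); bubbles=4
Total bubble-slots: 20

Answer: 20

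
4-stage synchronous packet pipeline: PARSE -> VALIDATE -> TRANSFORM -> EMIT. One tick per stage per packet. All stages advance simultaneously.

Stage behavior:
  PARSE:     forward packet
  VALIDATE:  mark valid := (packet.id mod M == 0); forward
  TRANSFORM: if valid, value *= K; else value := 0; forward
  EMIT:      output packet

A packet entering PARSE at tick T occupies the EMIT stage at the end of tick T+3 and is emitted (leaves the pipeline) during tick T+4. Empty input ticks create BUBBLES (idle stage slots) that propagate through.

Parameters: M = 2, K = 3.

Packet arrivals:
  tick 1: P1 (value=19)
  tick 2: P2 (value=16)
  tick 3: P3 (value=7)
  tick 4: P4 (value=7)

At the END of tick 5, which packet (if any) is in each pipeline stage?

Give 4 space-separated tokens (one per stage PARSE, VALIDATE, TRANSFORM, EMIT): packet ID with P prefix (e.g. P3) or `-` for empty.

Tick 1: [PARSE:P1(v=19,ok=F), VALIDATE:-, TRANSFORM:-, EMIT:-] out:-; in:P1
Tick 2: [PARSE:P2(v=16,ok=F), VALIDATE:P1(v=19,ok=F), TRANSFORM:-, EMIT:-] out:-; in:P2
Tick 3: [PARSE:P3(v=7,ok=F), VALIDATE:P2(v=16,ok=T), TRANSFORM:P1(v=0,ok=F), EMIT:-] out:-; in:P3
Tick 4: [PARSE:P4(v=7,ok=F), VALIDATE:P3(v=7,ok=F), TRANSFORM:P2(v=48,ok=T), EMIT:P1(v=0,ok=F)] out:-; in:P4
Tick 5: [PARSE:-, VALIDATE:P4(v=7,ok=T), TRANSFORM:P3(v=0,ok=F), EMIT:P2(v=48,ok=T)] out:P1(v=0); in:-
At end of tick 5: ['-', 'P4', 'P3', 'P2']

Answer: - P4 P3 P2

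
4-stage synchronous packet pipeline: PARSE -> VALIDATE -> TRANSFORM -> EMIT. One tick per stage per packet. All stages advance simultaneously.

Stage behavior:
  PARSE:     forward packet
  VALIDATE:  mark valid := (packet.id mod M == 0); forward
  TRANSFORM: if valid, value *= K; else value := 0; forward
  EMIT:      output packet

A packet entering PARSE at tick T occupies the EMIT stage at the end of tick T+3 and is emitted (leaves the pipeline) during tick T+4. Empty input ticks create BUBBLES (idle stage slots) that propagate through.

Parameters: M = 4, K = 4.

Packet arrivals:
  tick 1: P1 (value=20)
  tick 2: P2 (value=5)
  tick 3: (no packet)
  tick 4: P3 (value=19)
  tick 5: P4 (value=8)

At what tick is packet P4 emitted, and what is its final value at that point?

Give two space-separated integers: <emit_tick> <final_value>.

Tick 1: [PARSE:P1(v=20,ok=F), VALIDATE:-, TRANSFORM:-, EMIT:-] out:-; in:P1
Tick 2: [PARSE:P2(v=5,ok=F), VALIDATE:P1(v=20,ok=F), TRANSFORM:-, EMIT:-] out:-; in:P2
Tick 3: [PARSE:-, VALIDATE:P2(v=5,ok=F), TRANSFORM:P1(v=0,ok=F), EMIT:-] out:-; in:-
Tick 4: [PARSE:P3(v=19,ok=F), VALIDATE:-, TRANSFORM:P2(v=0,ok=F), EMIT:P1(v=0,ok=F)] out:-; in:P3
Tick 5: [PARSE:P4(v=8,ok=F), VALIDATE:P3(v=19,ok=F), TRANSFORM:-, EMIT:P2(v=0,ok=F)] out:P1(v=0); in:P4
Tick 6: [PARSE:-, VALIDATE:P4(v=8,ok=T), TRANSFORM:P3(v=0,ok=F), EMIT:-] out:P2(v=0); in:-
Tick 7: [PARSE:-, VALIDATE:-, TRANSFORM:P4(v=32,ok=T), EMIT:P3(v=0,ok=F)] out:-; in:-
Tick 8: [PARSE:-, VALIDATE:-, TRANSFORM:-, EMIT:P4(v=32,ok=T)] out:P3(v=0); in:-
Tick 9: [PARSE:-, VALIDATE:-, TRANSFORM:-, EMIT:-] out:P4(v=32); in:-
P4: arrives tick 5, valid=True (id=4, id%4=0), emit tick 9, final value 32

Answer: 9 32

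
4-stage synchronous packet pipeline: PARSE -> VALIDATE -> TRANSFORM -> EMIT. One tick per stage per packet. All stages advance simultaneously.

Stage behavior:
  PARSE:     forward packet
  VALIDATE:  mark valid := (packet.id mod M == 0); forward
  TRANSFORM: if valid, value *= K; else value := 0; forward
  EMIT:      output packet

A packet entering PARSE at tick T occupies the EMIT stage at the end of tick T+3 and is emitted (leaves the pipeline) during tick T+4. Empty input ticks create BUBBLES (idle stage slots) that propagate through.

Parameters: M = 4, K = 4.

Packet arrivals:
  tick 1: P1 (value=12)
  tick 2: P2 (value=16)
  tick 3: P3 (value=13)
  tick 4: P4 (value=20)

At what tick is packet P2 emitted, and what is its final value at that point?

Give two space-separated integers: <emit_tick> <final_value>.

Tick 1: [PARSE:P1(v=12,ok=F), VALIDATE:-, TRANSFORM:-, EMIT:-] out:-; in:P1
Tick 2: [PARSE:P2(v=16,ok=F), VALIDATE:P1(v=12,ok=F), TRANSFORM:-, EMIT:-] out:-; in:P2
Tick 3: [PARSE:P3(v=13,ok=F), VALIDATE:P2(v=16,ok=F), TRANSFORM:P1(v=0,ok=F), EMIT:-] out:-; in:P3
Tick 4: [PARSE:P4(v=20,ok=F), VALIDATE:P3(v=13,ok=F), TRANSFORM:P2(v=0,ok=F), EMIT:P1(v=0,ok=F)] out:-; in:P4
Tick 5: [PARSE:-, VALIDATE:P4(v=20,ok=T), TRANSFORM:P3(v=0,ok=F), EMIT:P2(v=0,ok=F)] out:P1(v=0); in:-
Tick 6: [PARSE:-, VALIDATE:-, TRANSFORM:P4(v=80,ok=T), EMIT:P3(v=0,ok=F)] out:P2(v=0); in:-
Tick 7: [PARSE:-, VALIDATE:-, TRANSFORM:-, EMIT:P4(v=80,ok=T)] out:P3(v=0); in:-
Tick 8: [PARSE:-, VALIDATE:-, TRANSFORM:-, EMIT:-] out:P4(v=80); in:-
P2: arrives tick 2, valid=False (id=2, id%4=2), emit tick 6, final value 0

Answer: 6 0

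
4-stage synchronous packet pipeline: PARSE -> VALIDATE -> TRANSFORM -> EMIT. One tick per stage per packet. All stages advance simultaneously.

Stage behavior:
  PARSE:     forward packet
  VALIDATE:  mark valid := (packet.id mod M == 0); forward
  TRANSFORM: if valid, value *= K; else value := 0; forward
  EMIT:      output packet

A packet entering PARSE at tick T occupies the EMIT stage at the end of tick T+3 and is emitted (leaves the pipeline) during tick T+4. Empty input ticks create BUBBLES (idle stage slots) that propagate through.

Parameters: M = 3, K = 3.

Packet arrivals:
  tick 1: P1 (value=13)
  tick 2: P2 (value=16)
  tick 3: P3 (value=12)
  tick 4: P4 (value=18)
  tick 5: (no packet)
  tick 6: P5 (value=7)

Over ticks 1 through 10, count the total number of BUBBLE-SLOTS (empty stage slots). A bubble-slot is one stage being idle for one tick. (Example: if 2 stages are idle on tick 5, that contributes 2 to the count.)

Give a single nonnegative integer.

Tick 1: [PARSE:P1(v=13,ok=F), VALIDATE:-, TRANSFORM:-, EMIT:-] out:-; bubbles=3
Tick 2: [PARSE:P2(v=16,ok=F), VALIDATE:P1(v=13,ok=F), TRANSFORM:-, EMIT:-] out:-; bubbles=2
Tick 3: [PARSE:P3(v=12,ok=F), VALIDATE:P2(v=16,ok=F), TRANSFORM:P1(v=0,ok=F), EMIT:-] out:-; bubbles=1
Tick 4: [PARSE:P4(v=18,ok=F), VALIDATE:P3(v=12,ok=T), TRANSFORM:P2(v=0,ok=F), EMIT:P1(v=0,ok=F)] out:-; bubbles=0
Tick 5: [PARSE:-, VALIDATE:P4(v=18,ok=F), TRANSFORM:P3(v=36,ok=T), EMIT:P2(v=0,ok=F)] out:P1(v=0); bubbles=1
Tick 6: [PARSE:P5(v=7,ok=F), VALIDATE:-, TRANSFORM:P4(v=0,ok=F), EMIT:P3(v=36,ok=T)] out:P2(v=0); bubbles=1
Tick 7: [PARSE:-, VALIDATE:P5(v=7,ok=F), TRANSFORM:-, EMIT:P4(v=0,ok=F)] out:P3(v=36); bubbles=2
Tick 8: [PARSE:-, VALIDATE:-, TRANSFORM:P5(v=0,ok=F), EMIT:-] out:P4(v=0); bubbles=3
Tick 9: [PARSE:-, VALIDATE:-, TRANSFORM:-, EMIT:P5(v=0,ok=F)] out:-; bubbles=3
Tick 10: [PARSE:-, VALIDATE:-, TRANSFORM:-, EMIT:-] out:P5(v=0); bubbles=4
Total bubble-slots: 20

Answer: 20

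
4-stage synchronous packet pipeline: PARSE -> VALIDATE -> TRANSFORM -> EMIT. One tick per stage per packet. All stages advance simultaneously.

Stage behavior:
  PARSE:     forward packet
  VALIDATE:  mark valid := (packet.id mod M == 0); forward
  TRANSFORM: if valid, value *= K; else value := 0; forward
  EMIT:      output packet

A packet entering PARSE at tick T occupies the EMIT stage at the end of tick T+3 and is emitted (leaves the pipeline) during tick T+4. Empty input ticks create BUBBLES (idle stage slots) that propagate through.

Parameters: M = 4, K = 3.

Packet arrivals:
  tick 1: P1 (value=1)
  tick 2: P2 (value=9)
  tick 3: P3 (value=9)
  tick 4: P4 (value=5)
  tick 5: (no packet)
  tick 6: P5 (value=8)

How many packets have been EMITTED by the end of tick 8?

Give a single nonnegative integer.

Answer: 4

Derivation:
Tick 1: [PARSE:P1(v=1,ok=F), VALIDATE:-, TRANSFORM:-, EMIT:-] out:-; in:P1
Tick 2: [PARSE:P2(v=9,ok=F), VALIDATE:P1(v=1,ok=F), TRANSFORM:-, EMIT:-] out:-; in:P2
Tick 3: [PARSE:P3(v=9,ok=F), VALIDATE:P2(v=9,ok=F), TRANSFORM:P1(v=0,ok=F), EMIT:-] out:-; in:P3
Tick 4: [PARSE:P4(v=5,ok=F), VALIDATE:P3(v=9,ok=F), TRANSFORM:P2(v=0,ok=F), EMIT:P1(v=0,ok=F)] out:-; in:P4
Tick 5: [PARSE:-, VALIDATE:P4(v=5,ok=T), TRANSFORM:P3(v=0,ok=F), EMIT:P2(v=0,ok=F)] out:P1(v=0); in:-
Tick 6: [PARSE:P5(v=8,ok=F), VALIDATE:-, TRANSFORM:P4(v=15,ok=T), EMIT:P3(v=0,ok=F)] out:P2(v=0); in:P5
Tick 7: [PARSE:-, VALIDATE:P5(v=8,ok=F), TRANSFORM:-, EMIT:P4(v=15,ok=T)] out:P3(v=0); in:-
Tick 8: [PARSE:-, VALIDATE:-, TRANSFORM:P5(v=0,ok=F), EMIT:-] out:P4(v=15); in:-
Emitted by tick 8: ['P1', 'P2', 'P3', 'P4']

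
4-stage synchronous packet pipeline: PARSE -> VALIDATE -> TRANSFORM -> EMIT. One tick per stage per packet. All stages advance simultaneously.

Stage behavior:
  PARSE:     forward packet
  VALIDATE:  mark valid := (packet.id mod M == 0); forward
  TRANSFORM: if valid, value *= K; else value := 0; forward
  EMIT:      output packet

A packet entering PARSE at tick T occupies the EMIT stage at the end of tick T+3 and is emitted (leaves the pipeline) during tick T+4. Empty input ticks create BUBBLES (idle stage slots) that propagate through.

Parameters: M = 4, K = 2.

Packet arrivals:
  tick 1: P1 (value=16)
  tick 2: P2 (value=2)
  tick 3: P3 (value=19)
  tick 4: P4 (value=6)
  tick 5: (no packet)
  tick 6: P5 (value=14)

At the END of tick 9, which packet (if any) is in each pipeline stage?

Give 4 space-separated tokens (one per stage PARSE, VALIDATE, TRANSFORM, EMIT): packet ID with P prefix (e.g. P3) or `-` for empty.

Answer: - - - P5

Derivation:
Tick 1: [PARSE:P1(v=16,ok=F), VALIDATE:-, TRANSFORM:-, EMIT:-] out:-; in:P1
Tick 2: [PARSE:P2(v=2,ok=F), VALIDATE:P1(v=16,ok=F), TRANSFORM:-, EMIT:-] out:-; in:P2
Tick 3: [PARSE:P3(v=19,ok=F), VALIDATE:P2(v=2,ok=F), TRANSFORM:P1(v=0,ok=F), EMIT:-] out:-; in:P3
Tick 4: [PARSE:P4(v=6,ok=F), VALIDATE:P3(v=19,ok=F), TRANSFORM:P2(v=0,ok=F), EMIT:P1(v=0,ok=F)] out:-; in:P4
Tick 5: [PARSE:-, VALIDATE:P4(v=6,ok=T), TRANSFORM:P3(v=0,ok=F), EMIT:P2(v=0,ok=F)] out:P1(v=0); in:-
Tick 6: [PARSE:P5(v=14,ok=F), VALIDATE:-, TRANSFORM:P4(v=12,ok=T), EMIT:P3(v=0,ok=F)] out:P2(v=0); in:P5
Tick 7: [PARSE:-, VALIDATE:P5(v=14,ok=F), TRANSFORM:-, EMIT:P4(v=12,ok=T)] out:P3(v=0); in:-
Tick 8: [PARSE:-, VALIDATE:-, TRANSFORM:P5(v=0,ok=F), EMIT:-] out:P4(v=12); in:-
Tick 9: [PARSE:-, VALIDATE:-, TRANSFORM:-, EMIT:P5(v=0,ok=F)] out:-; in:-
At end of tick 9: ['-', '-', '-', 'P5']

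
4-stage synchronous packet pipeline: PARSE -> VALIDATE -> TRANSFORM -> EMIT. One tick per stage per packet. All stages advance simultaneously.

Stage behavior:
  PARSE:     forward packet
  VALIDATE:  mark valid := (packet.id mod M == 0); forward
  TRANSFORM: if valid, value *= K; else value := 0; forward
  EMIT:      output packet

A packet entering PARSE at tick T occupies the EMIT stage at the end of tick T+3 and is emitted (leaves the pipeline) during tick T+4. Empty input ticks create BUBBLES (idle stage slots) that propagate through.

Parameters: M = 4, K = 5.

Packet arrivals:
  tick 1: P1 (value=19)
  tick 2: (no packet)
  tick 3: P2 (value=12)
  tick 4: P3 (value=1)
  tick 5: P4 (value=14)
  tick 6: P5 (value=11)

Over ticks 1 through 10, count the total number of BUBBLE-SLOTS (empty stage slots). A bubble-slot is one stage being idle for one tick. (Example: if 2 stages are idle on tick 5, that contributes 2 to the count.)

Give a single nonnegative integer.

Answer: 20

Derivation:
Tick 1: [PARSE:P1(v=19,ok=F), VALIDATE:-, TRANSFORM:-, EMIT:-] out:-; bubbles=3
Tick 2: [PARSE:-, VALIDATE:P1(v=19,ok=F), TRANSFORM:-, EMIT:-] out:-; bubbles=3
Tick 3: [PARSE:P2(v=12,ok=F), VALIDATE:-, TRANSFORM:P1(v=0,ok=F), EMIT:-] out:-; bubbles=2
Tick 4: [PARSE:P3(v=1,ok=F), VALIDATE:P2(v=12,ok=F), TRANSFORM:-, EMIT:P1(v=0,ok=F)] out:-; bubbles=1
Tick 5: [PARSE:P4(v=14,ok=F), VALIDATE:P3(v=1,ok=F), TRANSFORM:P2(v=0,ok=F), EMIT:-] out:P1(v=0); bubbles=1
Tick 6: [PARSE:P5(v=11,ok=F), VALIDATE:P4(v=14,ok=T), TRANSFORM:P3(v=0,ok=F), EMIT:P2(v=0,ok=F)] out:-; bubbles=0
Tick 7: [PARSE:-, VALIDATE:P5(v=11,ok=F), TRANSFORM:P4(v=70,ok=T), EMIT:P3(v=0,ok=F)] out:P2(v=0); bubbles=1
Tick 8: [PARSE:-, VALIDATE:-, TRANSFORM:P5(v=0,ok=F), EMIT:P4(v=70,ok=T)] out:P3(v=0); bubbles=2
Tick 9: [PARSE:-, VALIDATE:-, TRANSFORM:-, EMIT:P5(v=0,ok=F)] out:P4(v=70); bubbles=3
Tick 10: [PARSE:-, VALIDATE:-, TRANSFORM:-, EMIT:-] out:P5(v=0); bubbles=4
Total bubble-slots: 20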